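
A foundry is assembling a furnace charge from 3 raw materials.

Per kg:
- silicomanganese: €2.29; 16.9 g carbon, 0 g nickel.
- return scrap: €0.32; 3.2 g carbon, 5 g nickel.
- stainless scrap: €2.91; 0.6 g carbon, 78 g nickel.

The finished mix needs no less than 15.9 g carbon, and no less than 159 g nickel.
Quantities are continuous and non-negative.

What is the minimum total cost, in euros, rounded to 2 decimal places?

€6.55

Let x1 = kg of silicomanganese, x2 = kg of return scrap, x3 = kg of stainless scrap.
Minimise 2.29x1 + 0.32x2 + 2.91x3 s.t.:
  16.9x1 + 3.2x2 + 0.6x3 ≥ 15.9   (carbon)
  5x2 + 78x3 ≥ 159   (nickel)
  x1, x2, x3 ≥ 0.
At the optimum only return scrap, stainless scrap are positive (silicomanganese = 0). The carbon and nickel requirements are met with equality.
Solving gives x2 = 4.642, x3 = 1.741.
Cost = 0.32·4.642 + 2.91·1.741 = 6.5518.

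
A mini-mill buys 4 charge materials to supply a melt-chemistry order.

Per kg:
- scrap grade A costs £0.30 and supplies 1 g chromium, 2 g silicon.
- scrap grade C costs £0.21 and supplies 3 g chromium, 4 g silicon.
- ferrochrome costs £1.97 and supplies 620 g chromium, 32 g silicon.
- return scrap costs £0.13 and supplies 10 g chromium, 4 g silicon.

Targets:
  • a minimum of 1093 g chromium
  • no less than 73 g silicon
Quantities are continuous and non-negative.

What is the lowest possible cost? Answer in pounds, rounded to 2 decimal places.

Let x1 = kg of scrap grade A, x2 = kg of scrap grade C, x3 = kg of ferrochrome, x4 = kg of return scrap.
Minimize 0.3x1 + 0.21x2 + 1.97x3 + 0.13x4 subject to:
  1x1 + 3x2 + 620x3 + 10x4 ≥ 1093   (chromium)
  2x1 + 4x2 + 32x3 + 4x4 ≥ 73   (silicon)
  x1, x2, x3, x4 ≥ 0.
The minimum-cost mix takes nothing from scrap grade A, scrap grade C — only ferrochrome, return scrap. Binding constraints: chromium and silicon.
That vertex is x3 = 1.686, x4 = 4.761.
Hence cost = 1.97·1.686 + 0.13·4.761 = £3.9404.

£3.94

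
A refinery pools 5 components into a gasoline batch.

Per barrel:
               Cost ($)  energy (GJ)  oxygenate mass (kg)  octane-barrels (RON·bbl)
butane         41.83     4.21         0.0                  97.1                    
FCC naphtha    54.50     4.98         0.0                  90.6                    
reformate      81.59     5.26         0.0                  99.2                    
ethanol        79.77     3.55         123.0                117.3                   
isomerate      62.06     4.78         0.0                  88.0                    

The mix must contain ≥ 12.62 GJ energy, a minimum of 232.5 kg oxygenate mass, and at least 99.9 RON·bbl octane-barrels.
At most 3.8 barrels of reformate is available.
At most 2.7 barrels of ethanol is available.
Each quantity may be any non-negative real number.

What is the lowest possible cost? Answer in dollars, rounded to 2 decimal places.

Let x1 = barrels of butane, x2 = barrels of FCC naphtha, x3 = barrels of reformate, x4 = barrels of ethanol, x5 = barrels of isomerate.
min 41.83x1 + 54.5x2 + 81.59x3 + 79.77x4 + 62.06x5 with:
  4.21x1 + 4.98x2 + 5.26x3 + 3.55x4 + 4.78x5 ≥ 12.62   (energy)
  123x4 ≥ 232.5   (oxygenate mass)
  97.1x1 + 90.6x2 + 99.2x3 + 117.3x4 + 88x5 ≥ 99.9   (octane-barrels)
  x3 ≤ 3.8
  x4 ≤ 2.7
  x1, x2, x3, x4, x5 ≥ 0.
The optimal basis is {butane, ethanol}; FCC naphtha, reformate, isomerate drop out. The energy and oxygenate mass requirements are met with equality.
That vertex is x1 = 1.4037, x4 = 1.8902.
Total cost: 41.83·1.4037 + 79.77·1.8902 = 209.4980.

$209.50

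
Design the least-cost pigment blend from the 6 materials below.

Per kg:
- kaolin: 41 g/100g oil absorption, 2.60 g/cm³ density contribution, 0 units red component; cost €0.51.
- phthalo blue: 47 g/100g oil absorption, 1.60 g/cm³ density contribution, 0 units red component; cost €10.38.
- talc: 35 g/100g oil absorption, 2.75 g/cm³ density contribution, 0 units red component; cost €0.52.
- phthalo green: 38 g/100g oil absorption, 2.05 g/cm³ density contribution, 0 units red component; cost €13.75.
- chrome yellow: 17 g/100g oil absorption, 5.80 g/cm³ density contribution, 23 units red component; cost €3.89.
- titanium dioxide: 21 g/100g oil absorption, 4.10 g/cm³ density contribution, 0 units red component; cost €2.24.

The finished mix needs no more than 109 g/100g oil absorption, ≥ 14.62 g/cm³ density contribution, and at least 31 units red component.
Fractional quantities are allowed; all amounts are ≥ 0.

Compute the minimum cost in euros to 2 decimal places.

Let x1 = kg of kaolin, x2 = kg of phthalo blue, x3 = kg of talc, x4 = kg of phthalo green, x5 = kg of chrome yellow, x6 = kg of titanium dioxide.
Minimise 0.51x1 + 10.38x2 + 0.52x3 + 13.75x4 + 3.89x5 + 2.24x6 subject to:
  41x1 + 47x2 + 35x3 + 38x4 + 17x5 + 21x6 ≤ 109   (oil absorption)
  2.6x1 + 1.6x2 + 2.75x3 + 2.05x4 + 5.8x5 + 4.1x6 ≥ 14.62   (density contribution)
  23x5 ≥ 31   (red component)
  x1, x2, x3, x4, x5, x6 ≥ 0.
At the optimum only talc, chrome yellow, titanium dioxide are positive (kaolin, phthalo blue, phthalo green = 0). The oil absorption, density contribution, red component requirements are met with equality.
Solving gives x3 = 2.45, x5 = 1.348, x6 = 0.01577.
Objective = 0.52·2.45 + 3.89·1.348 + 2.24·0.01577 = 6.5530.

€6.55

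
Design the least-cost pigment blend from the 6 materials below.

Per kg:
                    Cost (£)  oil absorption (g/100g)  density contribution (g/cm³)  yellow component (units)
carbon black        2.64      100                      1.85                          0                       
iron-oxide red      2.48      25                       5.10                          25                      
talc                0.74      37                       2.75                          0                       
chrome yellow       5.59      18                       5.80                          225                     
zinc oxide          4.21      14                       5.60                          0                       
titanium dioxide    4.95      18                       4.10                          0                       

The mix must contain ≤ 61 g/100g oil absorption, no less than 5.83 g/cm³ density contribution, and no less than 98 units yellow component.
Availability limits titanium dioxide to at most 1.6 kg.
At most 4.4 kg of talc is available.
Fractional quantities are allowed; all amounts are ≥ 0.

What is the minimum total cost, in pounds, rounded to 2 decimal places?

£3.32

Let x1 = kg of carbon black, x2 = kg of iron-oxide red, x3 = kg of talc, x4 = kg of chrome yellow, x5 = kg of zinc oxide, x6 = kg of titanium dioxide.
Minimize 2.64x1 + 2.48x2 + 0.74x3 + 5.59x4 + 4.21x5 + 4.95x6 with:
  100x1 + 25x2 + 37x3 + 18x4 + 14x5 + 18x6 ≤ 61   (oil absorption)
  1.85x1 + 5.1x2 + 2.75x3 + 5.8x4 + 5.6x5 + 4.1x6 ≥ 5.83   (density contribution)
  25x2 + 225x4 ≥ 98   (yellow component)
  x6 ≤ 1.6
  x3 ≤ 4.4
  x1, x2, x3, x4, x5, x6 ≥ 0.
At the optimum only talc, chrome yellow are positive (carbon black, iron-oxide red, zinc oxide, titanium dioxide = 0). The density contribution and yellow component requirements are met with equality.
That vertex is x3 = 1.201, x4 = 0.4356.
Cost = 0.74·1.201 + 5.59·0.4356 = 3.3237.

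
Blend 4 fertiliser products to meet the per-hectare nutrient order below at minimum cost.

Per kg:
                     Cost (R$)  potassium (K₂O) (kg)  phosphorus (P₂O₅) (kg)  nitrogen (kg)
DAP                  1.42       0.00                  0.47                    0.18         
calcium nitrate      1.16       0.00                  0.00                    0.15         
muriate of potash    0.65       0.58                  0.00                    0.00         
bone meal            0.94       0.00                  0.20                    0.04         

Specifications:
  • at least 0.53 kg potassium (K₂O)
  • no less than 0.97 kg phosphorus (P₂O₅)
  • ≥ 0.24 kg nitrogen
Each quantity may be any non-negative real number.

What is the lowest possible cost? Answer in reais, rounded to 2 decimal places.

R$3.52

Treat it as an LP. Let x1 = kg of DAP, x2 = kg of calcium nitrate, x3 = kg of muriate of potash, x4 = kg of bone meal.
Minimize 1.42x1 + 1.16x2 + 0.65x3 + 0.94x4 s.t.:
  0.58x3 ≥ 0.53   (potassium (K₂O))
  0.47x1 + 0.2x4 ≥ 0.97   (phosphorus (P₂O₅))
  0.18x1 + 0.15x2 + 0.04x4 ≥ 0.24   (nitrogen)
  x1, x2, x3, x4 ≥ 0.
The optimal basis is {DAP, muriate of potash}; calcium nitrate, bone meal drop out. Binding constraints: potassium (K₂O) and phosphorus (P₂O₅).
That vertex is x1 = 2.064, x3 = 0.9138.
Cost = 1.42·2.064 + 0.65·0.9138 = 3.5249.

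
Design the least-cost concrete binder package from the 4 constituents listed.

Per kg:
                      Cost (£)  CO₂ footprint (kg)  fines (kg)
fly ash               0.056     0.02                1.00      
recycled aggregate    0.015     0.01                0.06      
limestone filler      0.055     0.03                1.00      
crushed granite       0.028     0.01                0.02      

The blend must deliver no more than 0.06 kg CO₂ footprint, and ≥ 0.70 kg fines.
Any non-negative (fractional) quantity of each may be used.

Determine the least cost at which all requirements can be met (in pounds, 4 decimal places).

This is a linear program. Let x1 = kg of fly ash, x2 = kg of recycled aggregate, x3 = kg of limestone filler, x4 = kg of crushed granite.
Minimise 0.056x1 + 0.015x2 + 0.055x3 + 0.028x4 with:
  0.02x1 + 0.01x2 + 0.03x3 + 0.01x4 ≤ 0.06   (CO₂ footprint)
  1x1 + 0.06x2 + 1x3 + 0.02x4 ≥ 0.7   (fines)
  x1, x2, x3, x4 ≥ 0.
At the optimum only limestone filler is positive (fly ash, recycled aggregate, crushed granite = 0). There the fines constraint is tight.
So limestone filler = 0.7 kg.
Hence cost = 0.055·0.7 = £0.038500.

£0.0385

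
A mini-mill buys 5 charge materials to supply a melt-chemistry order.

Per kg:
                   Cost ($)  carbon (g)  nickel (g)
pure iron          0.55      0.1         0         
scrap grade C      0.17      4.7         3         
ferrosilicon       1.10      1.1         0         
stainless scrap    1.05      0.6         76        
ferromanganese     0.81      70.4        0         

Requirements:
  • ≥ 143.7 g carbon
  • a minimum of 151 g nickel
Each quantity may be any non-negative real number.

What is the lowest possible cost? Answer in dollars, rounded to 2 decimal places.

Treat it as an LP. Let x1 = kg of pure iron, x2 = kg of scrap grade C, x3 = kg of ferrosilicon, x4 = kg of stainless scrap, x5 = kg of ferromanganese.
Minimize 0.55x1 + 0.17x2 + 1.1x3 + 1.05x4 + 0.81x5 subject to:
  0.1x1 + 4.7x2 + 1.1x3 + 0.6x4 + 70.4x5 ≥ 143.7   (carbon)
  3x2 + 76x4 ≥ 151   (nickel)
  x1, x2, x3, x4, x5 ≥ 0.
The minimum-cost mix takes nothing from pure iron, scrap grade C, ferrosilicon — only stainless scrap, ferromanganese. Binding constraints: carbon and nickel.
Optimal quantities: stainless scrap = 1.987 kg, ferromanganese = 2.024 kg.
Total cost: 1.05·1.987 + 0.81·2.024 = 3.7258.

$3.73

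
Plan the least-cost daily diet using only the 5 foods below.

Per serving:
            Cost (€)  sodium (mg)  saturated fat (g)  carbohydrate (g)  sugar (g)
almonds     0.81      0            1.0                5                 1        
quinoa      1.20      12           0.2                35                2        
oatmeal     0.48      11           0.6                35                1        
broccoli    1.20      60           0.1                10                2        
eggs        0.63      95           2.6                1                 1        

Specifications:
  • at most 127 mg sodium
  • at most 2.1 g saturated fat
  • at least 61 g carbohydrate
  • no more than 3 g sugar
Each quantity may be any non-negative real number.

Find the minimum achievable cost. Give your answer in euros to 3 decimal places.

€0.837

This is a linear program. Let x1 = servings of almonds, x2 = servings of quinoa, x3 = servings of oatmeal, x4 = servings of broccoli, x5 = servings of eggs.
Minimise 0.81x1 + 1.2x2 + 0.48x3 + 1.2x4 + 0.63x5 s.t.:
  12x2 + 11x3 + 60x4 + 95x5 ≤ 127   (sodium)
  1x1 + 0.2x2 + 0.6x3 + 0.1x4 + 2.6x5 ≤ 2.1   (saturated fat)
  5x1 + 35x2 + 35x3 + 10x4 + 1x5 ≥ 61   (carbohydrate)
  1x1 + 2x2 + 1x3 + 2x4 + 1x5 ≤ 3   (sugar)
  x1, x2, x3, x4, x5 ≥ 0.
At the optimum only oatmeal is positive (almonds, quinoa, broccoli, eggs = 0). There the carbohydrate constraint is tight.
Solving gives x3 = 1.743.
Cost = 0.48·1.743 = 0.83664.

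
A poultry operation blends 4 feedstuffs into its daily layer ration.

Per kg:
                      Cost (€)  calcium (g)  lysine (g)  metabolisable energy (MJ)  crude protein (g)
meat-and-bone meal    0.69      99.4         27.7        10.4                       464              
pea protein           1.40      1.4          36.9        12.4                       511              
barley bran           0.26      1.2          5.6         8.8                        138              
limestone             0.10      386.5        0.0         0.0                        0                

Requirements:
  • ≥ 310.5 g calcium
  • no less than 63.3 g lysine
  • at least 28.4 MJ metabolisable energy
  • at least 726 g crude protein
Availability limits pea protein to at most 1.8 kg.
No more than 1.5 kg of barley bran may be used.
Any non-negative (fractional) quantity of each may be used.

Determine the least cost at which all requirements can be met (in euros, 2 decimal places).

€1.69

Let x1 = kg of meat-and-bone meal, x2 = kg of pea protein, x3 = kg of barley bran, x4 = kg of limestone.
Minimise 0.69x1 + 1.4x2 + 0.26x3 + 0.1x4 subject to:
  99.4x1 + 1.4x2 + 1.2x3 + 386.5x4 ≥ 310.5   (calcium)
  27.7x1 + 36.9x2 + 5.6x3 ≥ 63.3   (lysine)
  10.4x1 + 12.4x2 + 8.8x3 ≥ 28.4   (metabolisable energy)
  464x1 + 511x2 + 138x3 ≥ 726   (crude protein)
  x2 ≤ 1.8
  x3 ≤ 1.5
  x1, x2, x3, x4 ≥ 0.
The optimal basis is {meat-and-bone meal, barley bran, limestone}; pea protein drops out. Binding constraints: calcium, lysine, metabolisable energy.
Optimal quantities: meat-and-bone meal = 2.1453 kg, barley bran = 0.69189 kg, limestone = 0.24948 kg.
Cost = 0.69·2.1453 + 0.26·0.69189 + 0.1·0.24948 = 1.6851.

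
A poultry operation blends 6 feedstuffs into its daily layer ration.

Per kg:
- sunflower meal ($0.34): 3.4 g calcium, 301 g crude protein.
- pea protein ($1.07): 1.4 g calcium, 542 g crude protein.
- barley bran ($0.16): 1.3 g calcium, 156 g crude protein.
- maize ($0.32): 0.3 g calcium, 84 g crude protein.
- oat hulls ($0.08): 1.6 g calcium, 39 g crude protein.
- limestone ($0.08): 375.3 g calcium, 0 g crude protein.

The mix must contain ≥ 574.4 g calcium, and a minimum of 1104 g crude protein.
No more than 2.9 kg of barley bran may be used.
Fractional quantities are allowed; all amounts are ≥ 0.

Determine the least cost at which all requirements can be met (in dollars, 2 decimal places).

$1.32

Set it up as a linear program. Let x1 = kg of sunflower meal, x2 = kg of pea protein, x3 = kg of barley bran, x4 = kg of maize, x5 = kg of oat hulls, x6 = kg of limestone.
Minimise 0.34x1 + 1.07x2 + 0.16x3 + 0.32x4 + 0.08x5 + 0.08x6 with:
  3.4x1 + 1.4x2 + 1.3x3 + 0.3x4 + 1.6x5 + 375.3x6 ≥ 574.4   (calcium)
  301x1 + 542x2 + 156x3 + 84x4 + 39x5 ≥ 1104   (crude protein)
  x3 ≤ 2.9
  x1, x2, x3, x4, x5, x6 ≥ 0.
At the optimum only sunflower meal, barley bran, limestone are positive (pea protein, maize, oat hulls = 0). The calcium, crude protein, the barley bran cap requirements are met with equality.
Optimal quantities: sunflower meal = 2.165 kg, barley bran = 2.9 kg, limestone = 1.501 kg.
Objective = 0.34·2.165 + 0.16·2.9 + 0.08·1.501 = 1.3202.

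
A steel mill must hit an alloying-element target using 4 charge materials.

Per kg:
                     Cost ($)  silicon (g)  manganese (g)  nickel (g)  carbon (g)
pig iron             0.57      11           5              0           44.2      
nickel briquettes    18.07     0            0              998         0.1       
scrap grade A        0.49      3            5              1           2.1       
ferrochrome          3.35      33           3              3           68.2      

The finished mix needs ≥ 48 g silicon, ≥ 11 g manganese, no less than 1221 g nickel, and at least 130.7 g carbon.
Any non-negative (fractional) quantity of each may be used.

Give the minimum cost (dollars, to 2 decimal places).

$24.59

Treat it as an LP. Let x1 = kg of pig iron, x2 = kg of nickel briquettes, x3 = kg of scrap grade A, x4 = kg of ferrochrome.
Minimise 0.57x1 + 18.07x2 + 0.49x3 + 3.35x4 s.t.:
  11x1 + 3x3 + 33x4 ≥ 48   (silicon)
  5x1 + 5x3 + 3x4 ≥ 11   (manganese)
  998x2 + 1x3 + 3x4 ≥ 1221   (nickel)
  44.2x1 + 0.1x2 + 2.1x3 + 68.2x4 ≥ 130.7   (carbon)
  x1, x2, x3, x4 ≥ 0.
The cheapest feasible vertex uses only pig iron, nickel briquettes; scrap grade A, ferrochrome are not used. Binding constraints: silicon and nickel.
Solving gives x1 = 4.364, x2 = 1.223.
Total cost: 0.57·4.364 + 18.07·1.223 = 24.5871.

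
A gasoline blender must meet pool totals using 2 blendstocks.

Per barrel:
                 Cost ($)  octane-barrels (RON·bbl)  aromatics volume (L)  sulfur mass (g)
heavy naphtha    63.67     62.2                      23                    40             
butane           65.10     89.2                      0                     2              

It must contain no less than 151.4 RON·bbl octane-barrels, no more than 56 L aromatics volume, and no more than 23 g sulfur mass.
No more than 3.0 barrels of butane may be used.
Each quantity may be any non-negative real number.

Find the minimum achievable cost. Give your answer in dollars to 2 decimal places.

Let x1 = barrels of heavy naphtha, x2 = barrels of butane.
Minimise 63.67x1 + 65.1x2 with:
  62.2x1 + 89.2x2 ≥ 151.4   (octane-barrels)
  23x1 ≤ 56   (aromatics volume)
  40x1 + 2x2 ≤ 23   (sulfur mass)
  x2 ≤ 3
  x1, x2 ≥ 0.
The optimal basis is {butane}; heavy naphtha drops out. There the octane-barrels constraint is tight.
Optimal quantities: butane = 1.6973 barrels.
Total cost: 65.1·1.6973 = 110.4942.

$110.49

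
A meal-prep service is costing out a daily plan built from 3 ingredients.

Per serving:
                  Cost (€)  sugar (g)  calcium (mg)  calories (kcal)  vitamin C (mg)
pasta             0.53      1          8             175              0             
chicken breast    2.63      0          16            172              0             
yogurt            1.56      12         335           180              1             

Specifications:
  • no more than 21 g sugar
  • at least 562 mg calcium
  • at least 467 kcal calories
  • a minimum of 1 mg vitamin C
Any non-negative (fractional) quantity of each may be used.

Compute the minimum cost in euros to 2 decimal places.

€3.09

Let x1 = servings of pasta, x2 = servings of chicken breast, x3 = servings of yogurt.
min 0.53x1 + 2.63x2 + 1.56x3 s.t.:
  1x1 + 12x3 ≤ 21   (sugar)
  8x1 + 16x2 + 335x3 ≥ 562   (calcium)
  175x1 + 172x2 + 180x3 ≥ 467   (calories)
  1x3 ≥ 1   (vitamin C)
  x1, x2, x3 ≥ 0.
The optimal basis is {pasta, yogurt}; chicken breast drops out. The calcium and calories requirements are met with equality.
Solving gives x1 = 0.9668, x3 = 1.655.
Hence cost = 0.53·0.9668 + 1.56·1.655 = €3.0942.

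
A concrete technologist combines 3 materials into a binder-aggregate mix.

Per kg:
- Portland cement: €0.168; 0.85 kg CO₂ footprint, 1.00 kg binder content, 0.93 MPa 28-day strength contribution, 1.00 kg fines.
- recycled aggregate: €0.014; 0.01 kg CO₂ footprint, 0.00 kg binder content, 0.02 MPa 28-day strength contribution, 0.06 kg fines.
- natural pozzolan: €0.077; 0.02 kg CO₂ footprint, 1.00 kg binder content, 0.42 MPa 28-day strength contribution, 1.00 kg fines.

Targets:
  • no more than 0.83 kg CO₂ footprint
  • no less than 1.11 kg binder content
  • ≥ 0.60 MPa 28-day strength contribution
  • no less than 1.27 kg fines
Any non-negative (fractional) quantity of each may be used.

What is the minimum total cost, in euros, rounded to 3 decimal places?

This is a linear program. Let x1 = kg of Portland cement, x2 = kg of recycled aggregate, x3 = kg of natural pozzolan.
Minimize 0.168x1 + 0.014x2 + 0.077x3 s.t.:
  0.85x1 + 0.01x2 + 0.02x3 ≤ 0.83   (CO₂ footprint)
  1x1 + 1x3 ≥ 1.11   (binder content)
  0.93x1 + 0.02x2 + 0.42x3 ≥ 0.6   (28-day strength contribution)
  1x1 + 0.06x2 + 1x3 ≥ 1.27   (fines)
  x1, x2, x3 ≥ 0.
At the optimum only Portland cement, natural pozzolan are positive (recycled aggregate = 0). There the 28-day strength contribution and fines constraints are tight.
Optimal quantities: Portland cement = 0.1306 kg, natural pozzolan = 1.139 kg.
Objective = 0.168·0.1306 + 0.077·1.139 = 0.10964.

€0.110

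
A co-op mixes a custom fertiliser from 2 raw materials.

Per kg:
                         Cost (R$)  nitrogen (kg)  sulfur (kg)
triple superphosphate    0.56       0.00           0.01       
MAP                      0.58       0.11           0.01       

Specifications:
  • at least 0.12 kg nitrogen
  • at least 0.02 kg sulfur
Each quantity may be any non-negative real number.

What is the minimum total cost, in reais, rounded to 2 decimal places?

R$1.14

Treat it as an LP. Let x1 = kg of triple superphosphate, x2 = kg of MAP.
min 0.56x1 + 0.58x2 subject to:
  0.11x2 ≥ 0.12   (nitrogen)
  0.01x1 + 0.01x2 ≥ 0.02   (sulfur)
  x1, x2 ≥ 0.
Both inputs are positive at the optimum. There the nitrogen and sulfur constraints are tight.
That vertex is x1 = 0.9091, x2 = 1.091.
Total cost: 0.56·0.9091 + 0.58·1.091 = 1.1419.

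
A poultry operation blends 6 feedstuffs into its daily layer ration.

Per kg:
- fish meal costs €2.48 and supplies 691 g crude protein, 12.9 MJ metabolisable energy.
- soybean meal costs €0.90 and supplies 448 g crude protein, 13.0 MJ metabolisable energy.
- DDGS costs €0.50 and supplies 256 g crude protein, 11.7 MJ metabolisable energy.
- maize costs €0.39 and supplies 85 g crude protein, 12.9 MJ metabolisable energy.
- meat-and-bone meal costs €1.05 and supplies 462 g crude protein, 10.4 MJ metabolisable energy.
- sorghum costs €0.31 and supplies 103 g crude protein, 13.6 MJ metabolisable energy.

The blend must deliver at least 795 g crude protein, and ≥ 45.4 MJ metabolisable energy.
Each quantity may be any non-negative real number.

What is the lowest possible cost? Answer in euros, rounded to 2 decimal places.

This is a linear program. Let x1 = kg of fish meal, x2 = kg of soybean meal, x3 = kg of DDGS, x4 = kg of maize, x5 = kg of meat-and-bone meal, x6 = kg of sorghum.
min 2.48x1 + 0.9x2 + 0.5x3 + 0.39x4 + 1.05x5 + 0.31x6 s.t.:
  691x1 + 448x2 + 256x3 + 85x4 + 462x5 + 103x6 ≥ 795   (crude protein)
  12.9x1 + 13x2 + 11.7x3 + 12.9x4 + 10.4x5 + 13.6x6 ≥ 45.4   (metabolisable energy)
  x1, x2, x3, x4, x5, x6 ≥ 0.
At the optimum only DDGS, sorghum are positive (fish meal, soybean meal, maize, meat-and-bone meal = 0). The crude protein and metabolisable energy requirements are met with equality.
Optimal quantities: DDGS = 2.695 kg, sorghum = 1.02 kg.
Cost = 0.5·2.695 + 0.31·1.02 = 1.6637.

€1.66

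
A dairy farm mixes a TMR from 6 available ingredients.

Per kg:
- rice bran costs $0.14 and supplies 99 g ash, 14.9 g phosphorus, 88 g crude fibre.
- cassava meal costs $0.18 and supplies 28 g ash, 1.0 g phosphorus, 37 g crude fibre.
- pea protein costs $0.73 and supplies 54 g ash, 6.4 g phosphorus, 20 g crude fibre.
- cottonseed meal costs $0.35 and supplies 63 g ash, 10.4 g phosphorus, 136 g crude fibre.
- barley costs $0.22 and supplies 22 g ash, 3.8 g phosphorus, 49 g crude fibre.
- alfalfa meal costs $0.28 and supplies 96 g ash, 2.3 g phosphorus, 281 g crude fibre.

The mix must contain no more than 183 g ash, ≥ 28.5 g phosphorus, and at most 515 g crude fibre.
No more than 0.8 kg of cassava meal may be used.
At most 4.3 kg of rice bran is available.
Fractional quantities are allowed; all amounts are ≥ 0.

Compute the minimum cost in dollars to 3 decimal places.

Set it up as a linear program. Let x1 = kg of rice bran, x2 = kg of cassava meal, x3 = kg of pea protein, x4 = kg of cottonseed meal, x5 = kg of barley, x6 = kg of alfalfa meal.
min 0.14x1 + 0.18x2 + 0.73x3 + 0.35x4 + 0.22x5 + 0.28x6 s.t.:
  99x1 + 28x2 + 54x3 + 63x4 + 22x5 + 96x6 ≤ 183   (ash)
  14.9x1 + 1x2 + 6.4x3 + 10.4x4 + 3.8x5 + 2.3x6 ≥ 28.5   (phosphorus)
  88x1 + 37x2 + 20x3 + 136x4 + 49x5 + 281x6 ≤ 515   (crude fibre)
  x2 ≤ 0.8
  x1 ≤ 4.3
  x1, x2, x3, x4, x5, x6 ≥ 0.
The cheapest feasible vertex uses only rice bran, cottonseed meal; cassava meal, pea protein, barley, alfalfa meal are not used. There the ash and phosphorus constraints are tight.
Optimal quantities: rice bran = 1.185 kg, cottonseed meal = 1.043 kg.
Hence cost = 0.14·1.185 + 0.35·1.043 = $0.53095.

$0.531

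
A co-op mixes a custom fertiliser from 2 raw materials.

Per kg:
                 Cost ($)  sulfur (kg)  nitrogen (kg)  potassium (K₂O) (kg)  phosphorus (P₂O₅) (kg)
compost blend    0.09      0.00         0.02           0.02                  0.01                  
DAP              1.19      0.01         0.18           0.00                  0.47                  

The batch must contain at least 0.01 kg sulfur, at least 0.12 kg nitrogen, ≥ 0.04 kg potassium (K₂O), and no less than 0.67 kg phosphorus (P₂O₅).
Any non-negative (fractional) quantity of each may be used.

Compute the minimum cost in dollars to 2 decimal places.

This is a linear program. Let x1 = kg of compost blend, x2 = kg of DAP.
min 0.09x1 + 1.19x2 with:
  0.01x2 ≥ 0.01   (sulfur)
  0.02x1 + 0.18x2 ≥ 0.12   (nitrogen)
  0.02x1 ≥ 0.04   (potassium (K₂O))
  0.01x1 + 0.47x2 ≥ 0.67   (phosphorus (P₂O₅))
  x1, x2 ≥ 0.
Both inputs are positive at the optimum. Binding constraints: potassium (K₂O) and phosphorus (P₂O₅).
Solving gives x1 = 2, x2 = 1.383.
Objective = 0.09·2 + 1.19·1.383 = 1.8258.

$1.83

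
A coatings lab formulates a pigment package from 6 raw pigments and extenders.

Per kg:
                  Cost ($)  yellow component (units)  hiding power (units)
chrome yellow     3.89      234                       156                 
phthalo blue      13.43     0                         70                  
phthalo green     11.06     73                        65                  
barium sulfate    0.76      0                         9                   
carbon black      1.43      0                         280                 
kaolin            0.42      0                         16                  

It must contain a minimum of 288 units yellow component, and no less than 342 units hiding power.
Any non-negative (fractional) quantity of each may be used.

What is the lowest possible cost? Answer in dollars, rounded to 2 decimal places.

$5.55

This is a linear program. Let x1 = kg of chrome yellow, x2 = kg of phthalo blue, x3 = kg of phthalo green, x4 = kg of barium sulfate, x5 = kg of carbon black, x6 = kg of kaolin.
Minimise 3.89x1 + 13.43x2 + 11.06x3 + 0.76x4 + 1.43x5 + 0.42x6 subject to:
  234x1 + 73x3 ≥ 288   (yellow component)
  156x1 + 70x2 + 65x3 + 9x4 + 280x5 + 16x6 ≥ 342   (hiding power)
  x1, x2, x3, x4, x5, x6 ≥ 0.
The optimal basis is {chrome yellow, carbon black}; phthalo blue, phthalo green, barium sulfate, kaolin drop out. Binding constraints: yellow component and hiding power.
So chrome yellow = 1.231 kg, carbon black = 0.5357 kg.
Objective = 3.89·1.231 + 1.43·0.5357 = 5.5546.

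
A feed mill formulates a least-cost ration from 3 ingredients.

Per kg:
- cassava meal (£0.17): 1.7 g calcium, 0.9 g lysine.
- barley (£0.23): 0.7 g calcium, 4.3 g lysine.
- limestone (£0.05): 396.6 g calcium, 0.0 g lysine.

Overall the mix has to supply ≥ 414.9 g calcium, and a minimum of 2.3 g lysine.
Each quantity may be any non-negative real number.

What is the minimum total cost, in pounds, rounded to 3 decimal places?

Treat it as an LP. Let x1 = kg of cassava meal, x2 = kg of barley, x3 = kg of limestone.
Minimize 0.17x1 + 0.23x2 + 0.05x3 with:
  1.7x1 + 0.7x2 + 396.6x3 ≥ 414.9   (calcium)
  0.9x1 + 4.3x2 ≥ 2.3   (lysine)
  x1, x2, x3 ≥ 0.
The minimum-cost mix takes nothing from cassava meal — only barley, limestone. Binding constraints: calcium and lysine.
That vertex is x2 = 0.5349, x3 = 1.045.
Objective = 0.23·0.5349 + 0.05·1.045 = 0.17528.

£0.175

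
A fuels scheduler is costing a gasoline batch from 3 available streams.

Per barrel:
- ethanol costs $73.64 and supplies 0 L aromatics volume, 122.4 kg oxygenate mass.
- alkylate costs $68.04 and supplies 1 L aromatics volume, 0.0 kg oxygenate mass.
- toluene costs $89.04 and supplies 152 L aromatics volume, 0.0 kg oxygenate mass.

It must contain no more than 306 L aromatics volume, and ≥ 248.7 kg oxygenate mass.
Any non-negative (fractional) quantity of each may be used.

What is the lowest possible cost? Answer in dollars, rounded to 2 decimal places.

Let x1 = barrels of ethanol, x2 = barrels of alkylate, x3 = barrels of toluene.
Minimise 73.64x1 + 68.04x2 + 89.04x3 with:
  1x2 + 152x3 ≤ 306   (aromatics volume)
  122.4x1 ≥ 248.7   (oxygenate mass)
  x1, x2, x3 ≥ 0.
The cheapest feasible vertex uses only ethanol; alkylate, toluene are not used. There the oxygenate mass constraint is tight.
So ethanol = 2.0319 barrels.
Objective = 73.64·2.0319 = 149.6291.

$149.63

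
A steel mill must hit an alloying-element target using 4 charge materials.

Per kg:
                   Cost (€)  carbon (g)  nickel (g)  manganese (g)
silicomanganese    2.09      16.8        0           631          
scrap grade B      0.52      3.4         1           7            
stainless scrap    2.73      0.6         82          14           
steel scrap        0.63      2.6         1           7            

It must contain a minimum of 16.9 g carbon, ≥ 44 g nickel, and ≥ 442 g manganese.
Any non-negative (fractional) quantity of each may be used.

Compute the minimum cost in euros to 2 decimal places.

€3.53

Let x1 = kg of silicomanganese, x2 = kg of scrap grade B, x3 = kg of stainless scrap, x4 = kg of steel scrap.
Minimise 2.09x1 + 0.52x2 + 2.73x3 + 0.63x4 subject to:
  16.8x1 + 3.4x2 + 0.6x3 + 2.6x4 ≥ 16.9   (carbon)
  1x2 + 82x3 + 1x4 ≥ 44   (nickel)
  631x1 + 7x2 + 14x3 + 7x4 ≥ 442   (manganese)
  x1, x2, x3, x4 ≥ 0.
The cheapest feasible vertex uses only silicomanganese, stainless scrap; scrap grade B, steel scrap are not used. There the carbon and nickel constraints are tight.
That vertex is x1 = 0.9868, x3 = 0.5366.
Hence cost = 2.09·0.9868 + 2.73·0.5366 = €3.5273.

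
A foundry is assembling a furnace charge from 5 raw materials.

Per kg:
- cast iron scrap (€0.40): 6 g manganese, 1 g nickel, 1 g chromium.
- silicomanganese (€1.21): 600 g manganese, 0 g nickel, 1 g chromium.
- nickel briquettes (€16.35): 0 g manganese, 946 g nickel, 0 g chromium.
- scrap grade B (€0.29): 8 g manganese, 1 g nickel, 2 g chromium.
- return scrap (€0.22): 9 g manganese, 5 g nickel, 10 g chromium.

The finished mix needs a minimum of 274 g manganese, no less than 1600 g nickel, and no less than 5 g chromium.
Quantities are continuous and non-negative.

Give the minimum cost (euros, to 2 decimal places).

€28.26

Let x1 = kg of cast iron scrap, x2 = kg of silicomanganese, x3 = kg of nickel briquettes, x4 = kg of scrap grade B, x5 = kg of return scrap.
Minimize 0.4x1 + 1.21x2 + 16.35x3 + 0.29x4 + 0.22x5 subject to:
  6x1 + 600x2 + 8x4 + 9x5 ≥ 274   (manganese)
  1x1 + 946x3 + 1x4 + 5x5 ≥ 1600   (nickel)
  1x1 + 1x2 + 2x4 + 10x5 ≥ 5   (chromium)
  x1, x2, x3, x4, x5 ≥ 0.
At the optimum only silicomanganese, nickel briquettes, return scrap are positive (cast iron scrap, scrap grade B = 0). Binding constraints: manganese, nickel, chromium.
That vertex is x2 = 0.4498, x3 = 1.689, x5 = 0.455.
Cost = 1.21·0.4498 + 16.35·1.689 + 0.22·0.455 = 28.2595.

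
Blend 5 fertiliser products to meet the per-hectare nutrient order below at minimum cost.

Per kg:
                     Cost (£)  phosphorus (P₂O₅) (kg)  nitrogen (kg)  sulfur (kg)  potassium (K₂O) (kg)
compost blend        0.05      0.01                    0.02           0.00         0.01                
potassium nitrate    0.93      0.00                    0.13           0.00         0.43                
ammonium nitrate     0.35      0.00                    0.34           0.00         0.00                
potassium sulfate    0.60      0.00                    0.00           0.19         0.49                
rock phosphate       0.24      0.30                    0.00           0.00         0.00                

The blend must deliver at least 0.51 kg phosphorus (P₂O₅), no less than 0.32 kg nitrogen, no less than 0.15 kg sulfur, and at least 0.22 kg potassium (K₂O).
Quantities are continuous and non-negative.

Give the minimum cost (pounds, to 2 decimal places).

£1.21

Let x1 = kg of compost blend, x2 = kg of potassium nitrate, x3 = kg of ammonium nitrate, x4 = kg of potassium sulfate, x5 = kg of rock phosphate.
min 0.05x1 + 0.93x2 + 0.35x3 + 0.6x4 + 0.24x5 s.t.:
  0.01x1 + 0.3x5 ≥ 0.51   (phosphorus (P₂O₅))
  0.02x1 + 0.13x2 + 0.34x3 ≥ 0.32   (nitrogen)
  0.19x4 ≥ 0.15   (sulfur)
  0.01x1 + 0.43x2 + 0.49x4 ≥ 0.22   (potassium (K₂O))
  x1, x2, x3, x4, x5 ≥ 0.
The minimum-cost mix takes nothing from compost blend, potassium nitrate — only ammonium nitrate, potassium sulfate, rock phosphate. Binding constraints: phosphorus (P₂O₅), nitrogen, sulfur.
That vertex is x3 = 0.9412, x4 = 0.7895, x5 = 1.7.
Hence cost = 0.35·0.9412 + 0.6·0.7895 + 0.24·1.7 = £1.2111.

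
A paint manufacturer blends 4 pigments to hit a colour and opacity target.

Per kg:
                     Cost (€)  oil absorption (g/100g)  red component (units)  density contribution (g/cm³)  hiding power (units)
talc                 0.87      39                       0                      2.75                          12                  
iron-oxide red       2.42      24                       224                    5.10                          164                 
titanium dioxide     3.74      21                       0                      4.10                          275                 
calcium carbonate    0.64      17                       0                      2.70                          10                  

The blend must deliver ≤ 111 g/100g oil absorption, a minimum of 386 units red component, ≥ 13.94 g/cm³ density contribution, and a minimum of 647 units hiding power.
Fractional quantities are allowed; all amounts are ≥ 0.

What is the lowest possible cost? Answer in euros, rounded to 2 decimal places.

Let x1 = kg of talc, x2 = kg of iron-oxide red, x3 = kg of titanium dioxide, x4 = kg of calcium carbonate.
Minimise 0.87x1 + 2.42x2 + 3.74x3 + 0.64x4 with:
  39x1 + 24x2 + 21x3 + 17x4 ≤ 111   (oil absorption)
  224x2 ≥ 386   (red component)
  2.75x1 + 5.1x2 + 4.1x3 + 2.7x4 ≥ 13.94   (density contribution)
  12x1 + 164x2 + 275x3 + 10x4 ≥ 647   (hiding power)
  x1, x2, x3, x4 ≥ 0.
The optimal basis is {iron-oxide red, titanium dioxide}; talc, calcium carbonate drop out. There the red component and hiding power constraints are tight.
So iron-oxide red = 1.723 kg, titanium dioxide = 1.325 kg.
Objective = 2.42·1.723 + 3.74·1.325 = 9.1252.

€9.13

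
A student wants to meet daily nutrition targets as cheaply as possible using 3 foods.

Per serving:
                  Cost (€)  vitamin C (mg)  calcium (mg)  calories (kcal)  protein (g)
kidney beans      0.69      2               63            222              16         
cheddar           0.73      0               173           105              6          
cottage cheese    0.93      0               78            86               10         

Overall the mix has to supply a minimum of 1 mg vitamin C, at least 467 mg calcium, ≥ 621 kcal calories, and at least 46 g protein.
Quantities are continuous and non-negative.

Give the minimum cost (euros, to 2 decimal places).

Let x1 = servings of kidney beans, x2 = servings of cheddar, x3 = servings of cottage cheese.
Minimize 0.69x1 + 0.73x2 + 0.93x3 with:
  2x1 ≥ 1   (vitamin C)
  63x1 + 173x2 + 78x3 ≥ 467   (calcium)
  222x1 + 105x2 + 86x3 ≥ 621   (calories)
  16x1 + 6x2 + 10x3 ≥ 46   (protein)
  x1, x2, x3 ≥ 0.
At the optimum only kidney beans, cheddar are positive (cottage cheese = 0). The calcium and protein requirements are met with equality.
Solving gives x1 = 2.157, x2 = 1.914.
Objective = 0.69·2.157 + 0.73·1.914 = 2.8856.

€2.89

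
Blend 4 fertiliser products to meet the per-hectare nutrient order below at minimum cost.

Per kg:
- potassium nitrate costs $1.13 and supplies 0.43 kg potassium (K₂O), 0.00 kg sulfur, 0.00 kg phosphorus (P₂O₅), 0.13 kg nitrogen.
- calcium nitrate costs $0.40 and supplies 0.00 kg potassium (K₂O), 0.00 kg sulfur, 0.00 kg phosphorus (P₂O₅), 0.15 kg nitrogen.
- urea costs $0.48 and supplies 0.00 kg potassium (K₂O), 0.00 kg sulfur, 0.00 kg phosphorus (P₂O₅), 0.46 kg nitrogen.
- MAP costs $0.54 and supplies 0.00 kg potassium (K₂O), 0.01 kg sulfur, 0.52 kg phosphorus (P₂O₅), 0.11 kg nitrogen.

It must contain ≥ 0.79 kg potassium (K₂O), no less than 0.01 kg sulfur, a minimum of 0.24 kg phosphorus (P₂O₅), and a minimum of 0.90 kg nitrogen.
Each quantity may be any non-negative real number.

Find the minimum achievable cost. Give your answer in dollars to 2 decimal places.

Treat it as an LP. Let x1 = kg of potassium nitrate, x2 = kg of calcium nitrate, x3 = kg of urea, x4 = kg of MAP.
Minimize 1.13x1 + 0.4x2 + 0.48x3 + 0.54x4 s.t.:
  0.43x1 ≥ 0.79   (potassium (K₂O))
  0.01x4 ≥ 0.01   (sulfur)
  0.52x4 ≥ 0.24   (phosphorus (P₂O₅))
  0.13x1 + 0.15x2 + 0.46x3 + 0.11x4 ≥ 0.9   (nitrogen)
  x1, x2, x3, x4 ≥ 0.
The minimum-cost mix takes nothing from calcium nitrate — only potassium nitrate, urea, MAP. Binding constraints: potassium (K₂O), sulfur, nitrogen.
Solving gives x1 = 1.837, x3 = 1.198, x4 = 1.
Cost = 1.13·1.837 + 0.48·1.198 + 0.54·1 = 3.1909.

$3.19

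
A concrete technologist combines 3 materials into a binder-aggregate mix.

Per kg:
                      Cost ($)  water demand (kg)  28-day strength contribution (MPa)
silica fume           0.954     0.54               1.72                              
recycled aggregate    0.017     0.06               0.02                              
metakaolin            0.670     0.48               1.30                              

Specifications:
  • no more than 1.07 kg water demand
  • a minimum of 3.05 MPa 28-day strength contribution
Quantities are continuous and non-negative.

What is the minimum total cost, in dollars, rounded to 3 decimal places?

$1.612

Set it up as a linear program. Let x1 = kg of silica fume, x2 = kg of recycled aggregate, x3 = kg of metakaolin.
Minimize 0.954x1 + 0.017x2 + 0.67x3 subject to:
  0.54x1 + 0.06x2 + 0.48x3 ≤ 1.07   (water demand)
  1.72x1 + 0.02x2 + 1.3x3 ≥ 3.05   (28-day strength contribution)
  x1, x2, x3 ≥ 0.
At the optimum only silica fume, metakaolin are positive (recycled aggregate = 0). There the water demand and 28-day strength contribution constraints are tight.
So silica fume = 0.5906 kg, metakaolin = 1.565 kg.
Objective = 0.954·0.5906 + 0.67·1.565 = 1.61198.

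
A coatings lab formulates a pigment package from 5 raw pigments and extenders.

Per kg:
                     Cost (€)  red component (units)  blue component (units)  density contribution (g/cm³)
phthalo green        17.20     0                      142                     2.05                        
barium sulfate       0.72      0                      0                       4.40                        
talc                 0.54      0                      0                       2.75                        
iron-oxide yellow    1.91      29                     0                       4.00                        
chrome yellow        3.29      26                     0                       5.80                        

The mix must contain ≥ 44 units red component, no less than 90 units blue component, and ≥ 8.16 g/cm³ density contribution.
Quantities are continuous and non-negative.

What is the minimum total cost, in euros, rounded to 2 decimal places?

Let x1 = kg of phthalo green, x2 = kg of barium sulfate, x3 = kg of talc, x4 = kg of iron-oxide yellow, x5 = kg of chrome yellow.
Minimise 17.2x1 + 0.72x2 + 0.54x3 + 1.91x4 + 3.29x5 subject to:
  29x4 + 26x5 ≥ 44   (red component)
  142x1 ≥ 90   (blue component)
  2.05x1 + 4.4x2 + 2.75x3 + 4x4 + 5.8x5 ≥ 8.16   (density contribution)
  x1, x2, x3, x4, x5 ≥ 0.
The cheapest feasible vertex uses only phthalo green, barium sulfate, iron-oxide yellow; talc, chrome yellow are not used. Binding constraints: red component, blue component, density contribution.
Optimal quantities: phthalo green = 0.6338 kg, barium sulfate = 0.1799 kg, iron-oxide yellow = 1.517 kg.
Hence cost = 17.2·0.6338 + 0.72·0.1799 + 1.91·1.517 = €13.9284.

€13.93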